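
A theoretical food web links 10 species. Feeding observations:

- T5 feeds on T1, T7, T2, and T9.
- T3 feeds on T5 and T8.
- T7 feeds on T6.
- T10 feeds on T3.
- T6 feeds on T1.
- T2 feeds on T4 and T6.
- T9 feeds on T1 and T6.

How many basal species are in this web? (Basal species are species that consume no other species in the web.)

Basal species (no prey listed): T1, T4, T8.
Count: 3.

3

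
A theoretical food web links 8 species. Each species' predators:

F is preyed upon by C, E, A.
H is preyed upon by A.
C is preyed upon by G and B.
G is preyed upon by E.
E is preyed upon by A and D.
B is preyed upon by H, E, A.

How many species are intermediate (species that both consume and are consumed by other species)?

Intermediate species (has both prey and predators): C, G, B, H, E.
Count: 5.

5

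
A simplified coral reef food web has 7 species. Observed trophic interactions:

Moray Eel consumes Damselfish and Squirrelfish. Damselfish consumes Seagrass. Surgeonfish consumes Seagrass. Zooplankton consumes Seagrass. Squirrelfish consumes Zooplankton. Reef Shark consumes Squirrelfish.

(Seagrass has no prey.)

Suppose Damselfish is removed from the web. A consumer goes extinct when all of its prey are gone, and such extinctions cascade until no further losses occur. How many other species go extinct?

Remove Damselfish.
Every predator of it retains at least one other prey: Moray Eel still has Squirrelfish.
No consumer loses all prey, so no secondary extinctions occur.

0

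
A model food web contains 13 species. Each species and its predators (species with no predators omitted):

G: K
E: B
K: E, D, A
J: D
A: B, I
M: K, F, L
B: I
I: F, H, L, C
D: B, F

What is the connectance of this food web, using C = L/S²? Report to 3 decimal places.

C = 0.107

The web has S = 13 species and L = 18 feeding links.
C = L / S² = 18 / 169 = 0.1065 ≈ 0.107.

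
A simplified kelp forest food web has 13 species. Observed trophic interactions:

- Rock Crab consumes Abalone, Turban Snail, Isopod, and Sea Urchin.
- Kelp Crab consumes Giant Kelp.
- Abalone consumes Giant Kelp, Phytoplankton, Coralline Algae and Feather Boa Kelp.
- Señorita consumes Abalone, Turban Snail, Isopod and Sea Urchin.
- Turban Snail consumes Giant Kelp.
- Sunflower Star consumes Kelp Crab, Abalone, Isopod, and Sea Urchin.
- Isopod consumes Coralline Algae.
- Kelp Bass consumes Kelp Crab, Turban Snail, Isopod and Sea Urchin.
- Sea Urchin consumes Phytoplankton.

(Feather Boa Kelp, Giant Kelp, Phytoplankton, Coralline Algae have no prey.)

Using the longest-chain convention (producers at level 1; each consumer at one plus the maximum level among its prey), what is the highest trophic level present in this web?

3

Producers (level 1): Feather Boa Kelp, Giant Kelp, Phytoplankton, Coralline Algae.
Feather Boa Kelp → Abalone → Señorita gives Señorita level 3.
No species has a prey at level 3, so no species reaches level 4.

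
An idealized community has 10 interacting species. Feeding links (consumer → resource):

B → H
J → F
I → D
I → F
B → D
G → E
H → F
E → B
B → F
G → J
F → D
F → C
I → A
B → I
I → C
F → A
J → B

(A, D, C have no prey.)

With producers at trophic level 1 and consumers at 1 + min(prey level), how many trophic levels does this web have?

4

Producers (level 1): A, D, C.
Following each consumer down to its lowest-level prey: A → F → J → G (levels 1 through 4).
All prey of G (J 3, E 3) are at level 3 or above, so G is at level 1 + 3 = 4.
Every consumer has at least one prey at level 3 or below, so none exceeds level 4.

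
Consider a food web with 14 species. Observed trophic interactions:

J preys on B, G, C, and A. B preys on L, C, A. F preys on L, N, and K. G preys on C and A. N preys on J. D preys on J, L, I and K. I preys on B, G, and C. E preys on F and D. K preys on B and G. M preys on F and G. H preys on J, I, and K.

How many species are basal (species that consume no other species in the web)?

Basal species (no prey listed): A, L, C.
Count: 3.

3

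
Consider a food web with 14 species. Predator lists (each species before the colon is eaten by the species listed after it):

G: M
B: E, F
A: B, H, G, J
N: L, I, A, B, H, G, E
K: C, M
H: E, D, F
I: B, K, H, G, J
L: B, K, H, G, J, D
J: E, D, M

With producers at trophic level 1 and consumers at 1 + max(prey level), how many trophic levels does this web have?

Producers (level 1): N.
N → L → J → M gives M level 4.
No species has a prey at level 4, so no species reaches level 5.

4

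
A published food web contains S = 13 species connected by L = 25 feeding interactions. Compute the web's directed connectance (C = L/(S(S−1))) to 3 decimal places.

The web has S = 13 species and L = 25 feeding links.
C = L / (S(S−1)) = 25 / 156 = 0.1603 ≈ 0.160.

C = 0.160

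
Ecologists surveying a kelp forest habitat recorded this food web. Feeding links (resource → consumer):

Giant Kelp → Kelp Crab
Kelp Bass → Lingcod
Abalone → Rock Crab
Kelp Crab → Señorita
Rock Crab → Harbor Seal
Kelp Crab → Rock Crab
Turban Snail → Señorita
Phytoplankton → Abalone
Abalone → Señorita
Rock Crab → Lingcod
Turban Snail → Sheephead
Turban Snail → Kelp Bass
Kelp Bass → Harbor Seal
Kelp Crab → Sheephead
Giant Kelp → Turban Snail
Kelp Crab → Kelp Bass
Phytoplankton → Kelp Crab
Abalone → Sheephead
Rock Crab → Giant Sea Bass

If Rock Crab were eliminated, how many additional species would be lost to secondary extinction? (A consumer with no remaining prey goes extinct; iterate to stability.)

1

Remove Rock Crab.
Round 1: Giant Sea Bass (all prey gone) → extinct.
No further losses. Total secondary extinctions: 1.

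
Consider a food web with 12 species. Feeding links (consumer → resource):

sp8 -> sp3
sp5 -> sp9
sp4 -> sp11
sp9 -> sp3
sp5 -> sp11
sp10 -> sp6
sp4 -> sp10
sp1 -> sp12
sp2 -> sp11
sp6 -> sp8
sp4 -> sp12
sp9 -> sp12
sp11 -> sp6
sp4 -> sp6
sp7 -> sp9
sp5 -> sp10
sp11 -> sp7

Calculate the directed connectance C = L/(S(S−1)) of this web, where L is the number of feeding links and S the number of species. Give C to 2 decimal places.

The web has S = 12 species and L = 17 feeding links.
C = L / (S(S−1)) = 17 / 132 = 0.1288 ≈ 0.13.

C = 0.13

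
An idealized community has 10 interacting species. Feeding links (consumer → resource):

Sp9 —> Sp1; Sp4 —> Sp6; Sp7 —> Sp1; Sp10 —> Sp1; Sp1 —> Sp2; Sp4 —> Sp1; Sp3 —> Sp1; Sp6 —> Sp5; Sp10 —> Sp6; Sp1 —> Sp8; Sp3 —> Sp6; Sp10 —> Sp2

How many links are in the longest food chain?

One longest chain: Sp2 → Sp1 → Sp9.
It has 3 species and 2 links.

2 links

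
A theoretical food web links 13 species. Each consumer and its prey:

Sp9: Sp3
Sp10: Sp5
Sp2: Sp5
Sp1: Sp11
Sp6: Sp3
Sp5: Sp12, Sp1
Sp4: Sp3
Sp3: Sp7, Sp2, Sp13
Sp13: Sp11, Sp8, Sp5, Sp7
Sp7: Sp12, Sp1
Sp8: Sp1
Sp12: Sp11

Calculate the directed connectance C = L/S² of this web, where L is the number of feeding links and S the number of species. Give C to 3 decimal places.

The web has S = 13 species and L = 19 feeding links.
C = L / S² = 19 / 169 = 0.1124 ≈ 0.112.

C = 0.112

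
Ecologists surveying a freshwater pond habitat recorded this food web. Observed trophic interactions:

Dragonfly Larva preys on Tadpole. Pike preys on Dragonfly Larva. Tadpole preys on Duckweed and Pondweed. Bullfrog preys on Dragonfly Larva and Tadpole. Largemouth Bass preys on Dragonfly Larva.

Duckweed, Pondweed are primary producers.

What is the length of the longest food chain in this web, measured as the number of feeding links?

3 links

One longest chain: Duckweed → Tadpole → Dragonfly Larva → Pike.
It has 4 species and 3 links.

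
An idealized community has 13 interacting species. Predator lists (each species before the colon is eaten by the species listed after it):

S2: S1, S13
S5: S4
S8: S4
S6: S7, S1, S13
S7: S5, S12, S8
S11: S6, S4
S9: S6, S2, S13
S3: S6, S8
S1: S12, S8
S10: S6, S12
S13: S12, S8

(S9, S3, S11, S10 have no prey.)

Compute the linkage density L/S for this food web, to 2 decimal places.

L/S = 1.77

There are L = 23 links among S = 13 species.
L/S = 23/13 = 1.7692 ≈ 1.77.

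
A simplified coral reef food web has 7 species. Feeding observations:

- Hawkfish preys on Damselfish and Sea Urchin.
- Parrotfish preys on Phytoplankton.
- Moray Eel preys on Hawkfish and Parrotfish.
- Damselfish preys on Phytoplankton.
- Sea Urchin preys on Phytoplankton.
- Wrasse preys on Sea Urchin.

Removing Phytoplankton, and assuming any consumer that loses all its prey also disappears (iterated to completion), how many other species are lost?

Remove Phytoplankton.
Round 1: Parrotfish (all prey gone), Damselfish (all prey gone), Sea Urchin (all prey gone) → extinct.
Round 2: Hawkfish (all prey gone), Wrasse (all prey gone) → extinct.
Round 3: Moray Eel (all prey gone) → extinct.
No further losses. Total secondary extinctions: 6.

6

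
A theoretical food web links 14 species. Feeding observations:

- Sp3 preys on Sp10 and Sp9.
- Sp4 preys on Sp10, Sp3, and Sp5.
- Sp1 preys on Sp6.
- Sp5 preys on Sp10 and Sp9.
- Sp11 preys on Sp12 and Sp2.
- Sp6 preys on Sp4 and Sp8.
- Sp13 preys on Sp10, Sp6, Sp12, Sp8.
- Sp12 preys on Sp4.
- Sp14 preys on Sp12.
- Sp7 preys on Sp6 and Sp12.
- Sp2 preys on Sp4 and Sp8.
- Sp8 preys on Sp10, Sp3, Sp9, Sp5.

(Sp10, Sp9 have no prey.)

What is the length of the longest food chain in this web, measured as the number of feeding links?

One longest chain: Sp10 → Sp5 → Sp8 → Sp6 → Sp7.
It has 5 species and 4 links.

4 links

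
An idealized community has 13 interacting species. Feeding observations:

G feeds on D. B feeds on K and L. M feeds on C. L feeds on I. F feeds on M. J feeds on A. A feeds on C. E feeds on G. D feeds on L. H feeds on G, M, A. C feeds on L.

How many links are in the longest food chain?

4 links

One longest chain: I → L → D → G → H.
It has 5 species and 4 links.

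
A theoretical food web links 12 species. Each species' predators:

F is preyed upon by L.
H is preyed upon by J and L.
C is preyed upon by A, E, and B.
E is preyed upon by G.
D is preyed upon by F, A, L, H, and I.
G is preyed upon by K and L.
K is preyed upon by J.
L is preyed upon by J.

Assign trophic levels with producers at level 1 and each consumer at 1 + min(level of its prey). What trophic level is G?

C is a producer → level 1.
E eats C → level 2.
G eats E → level 3.
No prey of G is below level 2, so 3 is the minimum.

Trophic level 3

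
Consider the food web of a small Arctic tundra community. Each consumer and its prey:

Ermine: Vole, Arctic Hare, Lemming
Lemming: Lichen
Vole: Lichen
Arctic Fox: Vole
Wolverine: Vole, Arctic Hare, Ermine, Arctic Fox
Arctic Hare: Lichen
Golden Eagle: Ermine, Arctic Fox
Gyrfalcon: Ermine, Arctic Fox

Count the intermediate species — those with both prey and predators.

5

Intermediate species (has both prey and predators): Vole, Arctic Hare, Lemming, Ermine, Arctic Fox.
Count: 5.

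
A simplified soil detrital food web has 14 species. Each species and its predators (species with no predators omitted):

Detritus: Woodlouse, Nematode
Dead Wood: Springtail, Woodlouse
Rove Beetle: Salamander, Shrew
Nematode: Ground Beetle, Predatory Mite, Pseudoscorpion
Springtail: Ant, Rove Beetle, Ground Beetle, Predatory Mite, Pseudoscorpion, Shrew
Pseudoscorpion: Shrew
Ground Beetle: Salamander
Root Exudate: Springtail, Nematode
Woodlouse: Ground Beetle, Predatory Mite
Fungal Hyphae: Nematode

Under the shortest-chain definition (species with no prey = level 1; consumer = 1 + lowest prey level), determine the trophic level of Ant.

Root Exudate has no prey (basal) → level 1.
Springtail eats Root Exudate → level 2.
Ant eats Springtail → level 3.
No prey of Ant is below level 2, so 3 is the minimum.

Trophic level 3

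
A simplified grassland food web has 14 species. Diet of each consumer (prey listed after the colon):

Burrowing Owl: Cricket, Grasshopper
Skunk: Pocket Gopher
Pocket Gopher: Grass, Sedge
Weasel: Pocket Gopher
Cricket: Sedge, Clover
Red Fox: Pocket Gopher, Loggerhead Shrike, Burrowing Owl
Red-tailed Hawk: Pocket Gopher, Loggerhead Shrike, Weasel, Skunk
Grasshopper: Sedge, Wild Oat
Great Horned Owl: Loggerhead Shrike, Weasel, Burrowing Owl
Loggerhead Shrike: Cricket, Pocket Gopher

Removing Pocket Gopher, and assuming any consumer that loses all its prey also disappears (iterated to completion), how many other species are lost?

2

Remove Pocket Gopher.
Round 1: Weasel (all prey gone), Skunk (all prey gone) → extinct.
No further losses. Total secondary extinctions: 2.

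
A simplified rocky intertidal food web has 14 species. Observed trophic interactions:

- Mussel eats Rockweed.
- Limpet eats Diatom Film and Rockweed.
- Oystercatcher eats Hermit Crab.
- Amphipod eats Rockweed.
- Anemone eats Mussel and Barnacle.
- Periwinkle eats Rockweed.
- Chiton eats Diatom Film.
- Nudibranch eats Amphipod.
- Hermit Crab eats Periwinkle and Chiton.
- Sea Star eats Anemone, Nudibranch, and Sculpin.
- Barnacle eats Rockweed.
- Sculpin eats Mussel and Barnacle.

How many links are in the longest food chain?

3 links

One longest chain: Rockweed → Barnacle → Sculpin → Sea Star.
It has 4 species and 3 links.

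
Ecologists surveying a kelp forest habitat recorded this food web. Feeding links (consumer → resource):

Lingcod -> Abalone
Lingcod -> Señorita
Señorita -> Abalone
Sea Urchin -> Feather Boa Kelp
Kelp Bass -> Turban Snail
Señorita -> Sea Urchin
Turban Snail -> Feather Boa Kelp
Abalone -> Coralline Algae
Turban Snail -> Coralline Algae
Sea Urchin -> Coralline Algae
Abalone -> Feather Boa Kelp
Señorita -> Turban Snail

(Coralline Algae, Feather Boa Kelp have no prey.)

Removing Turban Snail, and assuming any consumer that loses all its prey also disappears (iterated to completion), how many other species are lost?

1

Remove Turban Snail.
Round 1: Kelp Bass (all prey gone) → extinct.
No further losses. Total secondary extinctions: 1.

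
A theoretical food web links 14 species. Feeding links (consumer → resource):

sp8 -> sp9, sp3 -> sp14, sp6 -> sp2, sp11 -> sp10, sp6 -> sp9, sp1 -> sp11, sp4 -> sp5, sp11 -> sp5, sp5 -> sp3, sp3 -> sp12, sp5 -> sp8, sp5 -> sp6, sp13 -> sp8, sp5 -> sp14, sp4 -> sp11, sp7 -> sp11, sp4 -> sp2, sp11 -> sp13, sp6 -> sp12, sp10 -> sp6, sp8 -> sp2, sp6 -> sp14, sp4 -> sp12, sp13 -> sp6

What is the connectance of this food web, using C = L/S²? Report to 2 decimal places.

C = 0.12

The web has S = 14 species and L = 24 feeding links.
C = L / S² = 24 / 196 = 0.1224 ≈ 0.12.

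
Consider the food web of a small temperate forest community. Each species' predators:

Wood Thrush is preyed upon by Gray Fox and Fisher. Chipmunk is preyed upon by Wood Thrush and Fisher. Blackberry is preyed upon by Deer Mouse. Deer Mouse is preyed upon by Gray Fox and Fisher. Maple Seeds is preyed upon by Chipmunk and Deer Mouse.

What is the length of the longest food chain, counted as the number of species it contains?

One longest chain: Maple Seeds → Chipmunk → Wood Thrush → Gray Fox.
It has 4 species and 3 links.

4 species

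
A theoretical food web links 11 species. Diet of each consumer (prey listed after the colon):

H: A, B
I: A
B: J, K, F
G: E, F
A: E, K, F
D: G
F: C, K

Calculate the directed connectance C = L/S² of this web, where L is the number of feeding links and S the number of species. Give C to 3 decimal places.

The web has S = 11 species and L = 14 feeding links.
C = L / S² = 14 / 121 = 0.1157 ≈ 0.116.

C = 0.116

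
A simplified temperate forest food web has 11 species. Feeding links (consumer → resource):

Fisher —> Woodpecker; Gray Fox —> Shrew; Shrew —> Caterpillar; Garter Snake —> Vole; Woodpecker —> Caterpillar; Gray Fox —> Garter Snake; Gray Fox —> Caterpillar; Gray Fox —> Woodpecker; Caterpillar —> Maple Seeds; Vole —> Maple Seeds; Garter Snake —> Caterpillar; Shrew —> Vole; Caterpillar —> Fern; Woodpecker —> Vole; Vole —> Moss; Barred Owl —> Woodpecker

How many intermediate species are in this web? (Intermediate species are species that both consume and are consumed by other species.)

Intermediate species (has both prey and predators): Vole, Caterpillar, Woodpecker, Garter Snake, Shrew.
Count: 5.

5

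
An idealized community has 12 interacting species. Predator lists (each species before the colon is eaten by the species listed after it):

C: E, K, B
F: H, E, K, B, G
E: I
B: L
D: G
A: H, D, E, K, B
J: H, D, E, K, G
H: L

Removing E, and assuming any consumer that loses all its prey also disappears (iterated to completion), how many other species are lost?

1

Remove E.
Round 1: I (all prey gone) → extinct.
No further losses. Total secondary extinctions: 1.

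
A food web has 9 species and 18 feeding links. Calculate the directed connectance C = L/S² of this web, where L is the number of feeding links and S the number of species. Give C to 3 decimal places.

The web has S = 9 species and L = 18 feeding links.
C = L / S² = 18 / 81 = 0.2222 ≈ 0.222.

C = 0.222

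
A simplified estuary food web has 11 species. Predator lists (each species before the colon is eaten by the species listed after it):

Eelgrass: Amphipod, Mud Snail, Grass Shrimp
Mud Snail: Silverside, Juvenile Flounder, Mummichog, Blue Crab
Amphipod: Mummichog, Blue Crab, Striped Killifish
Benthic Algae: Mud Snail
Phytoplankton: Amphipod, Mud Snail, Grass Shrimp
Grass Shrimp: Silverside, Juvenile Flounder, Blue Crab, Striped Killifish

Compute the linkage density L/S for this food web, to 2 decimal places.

L/S = 1.64

There are L = 18 links among S = 11 species.
L/S = 18/11 = 1.6364 ≈ 1.64.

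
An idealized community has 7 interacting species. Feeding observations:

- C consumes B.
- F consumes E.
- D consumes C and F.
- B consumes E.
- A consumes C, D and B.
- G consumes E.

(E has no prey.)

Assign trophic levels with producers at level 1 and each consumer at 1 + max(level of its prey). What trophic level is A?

E is a producer → level 1.
B eats E → level 2.
C eats B → level 3.
D eats C (level 3); other prey at levels: F 2 → level 4.
A eats D (level 4); other prey at levels: B 2, C 3 → level 5.

Trophic level 5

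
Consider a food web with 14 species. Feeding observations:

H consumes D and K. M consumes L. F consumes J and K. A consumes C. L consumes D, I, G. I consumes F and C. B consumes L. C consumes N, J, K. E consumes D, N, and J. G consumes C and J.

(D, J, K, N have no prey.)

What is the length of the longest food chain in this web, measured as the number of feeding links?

4 links

One longest chain: J → C → G → L → M.
It has 5 species and 4 links.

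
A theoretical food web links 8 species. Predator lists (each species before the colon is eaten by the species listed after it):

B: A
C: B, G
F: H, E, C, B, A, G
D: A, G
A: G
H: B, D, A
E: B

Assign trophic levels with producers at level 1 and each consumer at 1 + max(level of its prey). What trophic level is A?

Trophic level 4

F is a producer → level 1.
H eats F → level 2.
B eats H (level 2); other prey at levels: F 1, E 2, C 2 → level 3.
A eats B (level 3); other prey at levels: F 1, H 2, D 3 → level 4.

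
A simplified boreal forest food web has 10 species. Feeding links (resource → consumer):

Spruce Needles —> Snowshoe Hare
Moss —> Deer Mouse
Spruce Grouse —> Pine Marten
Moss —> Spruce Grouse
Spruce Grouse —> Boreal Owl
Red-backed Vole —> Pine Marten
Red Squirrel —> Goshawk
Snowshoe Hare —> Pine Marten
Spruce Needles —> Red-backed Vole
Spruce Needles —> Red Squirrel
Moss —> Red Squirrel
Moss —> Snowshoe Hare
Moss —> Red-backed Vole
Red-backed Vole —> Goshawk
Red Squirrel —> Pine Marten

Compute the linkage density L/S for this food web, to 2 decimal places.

L/S = 1.50

There are L = 15 links among S = 10 species.
L/S = 15/10 = 1.5000 ≈ 1.50.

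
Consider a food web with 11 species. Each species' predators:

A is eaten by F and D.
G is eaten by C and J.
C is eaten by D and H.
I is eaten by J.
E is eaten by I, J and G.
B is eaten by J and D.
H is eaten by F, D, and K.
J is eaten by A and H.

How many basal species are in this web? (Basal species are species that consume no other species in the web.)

Basal species (no prey listed): B, E.
Count: 2.

2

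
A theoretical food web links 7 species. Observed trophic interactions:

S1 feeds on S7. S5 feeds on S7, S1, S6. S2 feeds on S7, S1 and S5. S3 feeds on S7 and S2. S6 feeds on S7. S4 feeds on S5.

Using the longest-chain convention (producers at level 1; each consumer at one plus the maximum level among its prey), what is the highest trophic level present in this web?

Producers (level 1): S7.
S7 → S1 → S5 → S2 → S3 gives S3 level 5.
No species has a prey at level 5, so no species reaches level 6.

5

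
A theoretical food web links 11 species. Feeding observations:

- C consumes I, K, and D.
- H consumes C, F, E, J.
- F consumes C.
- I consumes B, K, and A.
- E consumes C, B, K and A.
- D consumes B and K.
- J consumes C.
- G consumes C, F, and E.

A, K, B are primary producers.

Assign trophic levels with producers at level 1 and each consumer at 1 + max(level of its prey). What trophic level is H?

Trophic level 5

K is a producer → level 1.
D eats K (level 1); other prey at levels: B 1 → level 2.
C eats D (level 2); other prey at levels: K 1, I 2 → level 3.
F eats C → level 4.
H eats F (level 4); other prey at levels: C 3, E 4, J 4 → level 5.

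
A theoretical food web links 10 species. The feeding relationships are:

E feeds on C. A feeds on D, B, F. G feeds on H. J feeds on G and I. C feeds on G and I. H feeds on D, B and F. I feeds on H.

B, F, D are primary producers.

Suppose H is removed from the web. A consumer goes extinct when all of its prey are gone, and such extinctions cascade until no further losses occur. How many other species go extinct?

Remove H.
Round 1: I (all prey gone), G (all prey gone) → extinct.
Round 2: C (all prey gone), J (all prey gone) → extinct.
Round 3: E (all prey gone) → extinct.
No further losses. Total secondary extinctions: 5.

5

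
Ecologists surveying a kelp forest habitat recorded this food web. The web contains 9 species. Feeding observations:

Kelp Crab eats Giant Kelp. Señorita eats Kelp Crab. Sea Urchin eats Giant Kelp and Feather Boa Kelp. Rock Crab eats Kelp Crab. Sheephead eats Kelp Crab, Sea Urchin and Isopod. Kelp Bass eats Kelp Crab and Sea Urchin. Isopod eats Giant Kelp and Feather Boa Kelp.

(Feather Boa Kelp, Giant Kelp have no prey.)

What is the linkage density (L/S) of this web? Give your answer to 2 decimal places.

There are L = 12 links among S = 9 species.
L/S = 12/9 = 1.3333 ≈ 1.33.

L/S = 1.33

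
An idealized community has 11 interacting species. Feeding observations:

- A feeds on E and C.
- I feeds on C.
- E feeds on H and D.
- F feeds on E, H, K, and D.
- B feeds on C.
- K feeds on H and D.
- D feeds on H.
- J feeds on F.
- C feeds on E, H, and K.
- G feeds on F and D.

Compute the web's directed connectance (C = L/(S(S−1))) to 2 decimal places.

The web has S = 11 species and L = 19 feeding links.
C = L / (S(S−1)) = 19 / 110 = 0.1727 ≈ 0.17.

C = 0.17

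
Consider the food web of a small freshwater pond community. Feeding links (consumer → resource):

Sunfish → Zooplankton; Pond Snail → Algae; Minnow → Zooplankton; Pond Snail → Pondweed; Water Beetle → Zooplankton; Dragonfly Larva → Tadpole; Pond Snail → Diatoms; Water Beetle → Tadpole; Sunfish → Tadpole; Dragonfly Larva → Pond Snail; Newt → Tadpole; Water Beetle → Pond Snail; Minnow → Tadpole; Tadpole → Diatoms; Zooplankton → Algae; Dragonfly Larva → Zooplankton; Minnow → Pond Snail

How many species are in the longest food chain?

3 species

One longest chain: Diatoms → Pond Snail → Dragonfly Larva.
It has 3 species and 2 links.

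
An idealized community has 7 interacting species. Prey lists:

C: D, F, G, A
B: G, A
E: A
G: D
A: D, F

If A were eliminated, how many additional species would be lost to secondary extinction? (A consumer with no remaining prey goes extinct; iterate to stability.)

Remove A.
Round 1: E (all prey gone) → extinct.
No further losses. Total secondary extinctions: 1.

1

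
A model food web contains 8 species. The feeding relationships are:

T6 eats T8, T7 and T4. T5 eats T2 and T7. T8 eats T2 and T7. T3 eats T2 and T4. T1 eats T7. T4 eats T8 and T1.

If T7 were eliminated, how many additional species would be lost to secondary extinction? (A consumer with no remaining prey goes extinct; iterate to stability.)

Remove T7.
Round 1: T1 (all prey gone) → extinct.
No further losses. Total secondary extinctions: 1.

1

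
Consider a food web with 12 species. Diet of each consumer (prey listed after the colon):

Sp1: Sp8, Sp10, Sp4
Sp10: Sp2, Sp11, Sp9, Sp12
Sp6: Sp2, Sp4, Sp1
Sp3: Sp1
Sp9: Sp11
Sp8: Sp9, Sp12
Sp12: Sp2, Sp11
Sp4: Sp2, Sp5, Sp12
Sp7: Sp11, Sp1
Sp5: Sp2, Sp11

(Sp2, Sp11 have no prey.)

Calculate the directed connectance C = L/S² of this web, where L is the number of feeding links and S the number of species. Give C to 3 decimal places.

The web has S = 12 species and L = 23 feeding links.
C = L / S² = 23 / 144 = 0.1597 ≈ 0.160.

C = 0.160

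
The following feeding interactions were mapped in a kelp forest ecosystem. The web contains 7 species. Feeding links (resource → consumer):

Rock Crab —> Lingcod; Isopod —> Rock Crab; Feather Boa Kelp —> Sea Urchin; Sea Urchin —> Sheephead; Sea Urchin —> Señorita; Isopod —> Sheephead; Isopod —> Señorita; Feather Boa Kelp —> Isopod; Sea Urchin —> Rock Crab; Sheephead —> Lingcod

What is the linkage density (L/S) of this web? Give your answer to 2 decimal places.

There are L = 10 links among S = 7 species.
L/S = 10/7 = 1.4286 ≈ 1.43.

L/S = 1.43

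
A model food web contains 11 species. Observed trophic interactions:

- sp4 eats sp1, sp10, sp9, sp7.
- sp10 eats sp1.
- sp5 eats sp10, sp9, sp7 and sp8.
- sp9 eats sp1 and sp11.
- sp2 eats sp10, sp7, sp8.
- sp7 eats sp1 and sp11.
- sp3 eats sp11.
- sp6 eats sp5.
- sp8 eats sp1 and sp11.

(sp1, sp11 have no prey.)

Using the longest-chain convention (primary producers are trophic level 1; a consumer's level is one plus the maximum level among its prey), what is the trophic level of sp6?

sp1 is a producer → level 1.
sp10 eats sp1 → level 2.
sp5 eats sp10 (level 2); other prey at levels: sp8 2, sp9 2, sp7 2 → level 3.
sp6 eats sp5 → level 4.

Trophic level 4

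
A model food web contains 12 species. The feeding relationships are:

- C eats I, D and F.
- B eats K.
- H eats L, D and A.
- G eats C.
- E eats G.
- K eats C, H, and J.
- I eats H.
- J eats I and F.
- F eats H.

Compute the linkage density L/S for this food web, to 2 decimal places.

There are L = 16 links among S = 12 species.
L/S = 16/12 = 1.3333 ≈ 1.33.

L/S = 1.33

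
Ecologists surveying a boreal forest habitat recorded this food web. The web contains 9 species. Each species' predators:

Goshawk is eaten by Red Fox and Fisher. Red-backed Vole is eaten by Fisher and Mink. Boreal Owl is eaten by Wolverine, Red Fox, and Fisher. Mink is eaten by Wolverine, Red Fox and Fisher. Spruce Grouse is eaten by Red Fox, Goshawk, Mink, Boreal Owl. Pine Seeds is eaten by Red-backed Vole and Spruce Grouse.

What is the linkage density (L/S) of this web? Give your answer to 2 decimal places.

There are L = 16 links among S = 9 species.
L/S = 16/9 = 1.7778 ≈ 1.78.

L/S = 1.78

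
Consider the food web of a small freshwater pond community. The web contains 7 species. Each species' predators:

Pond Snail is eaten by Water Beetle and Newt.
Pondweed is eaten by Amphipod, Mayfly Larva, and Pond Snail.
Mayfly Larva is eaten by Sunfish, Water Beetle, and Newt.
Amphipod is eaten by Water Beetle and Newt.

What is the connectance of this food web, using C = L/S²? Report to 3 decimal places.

The web has S = 7 species and L = 10 feeding links.
C = L / S² = 10 / 49 = 0.2041 ≈ 0.204.

C = 0.204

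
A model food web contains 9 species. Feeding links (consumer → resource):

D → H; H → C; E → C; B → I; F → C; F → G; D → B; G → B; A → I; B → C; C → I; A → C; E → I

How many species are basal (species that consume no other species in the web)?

1

Basal species (no prey listed): I.
Count: 1.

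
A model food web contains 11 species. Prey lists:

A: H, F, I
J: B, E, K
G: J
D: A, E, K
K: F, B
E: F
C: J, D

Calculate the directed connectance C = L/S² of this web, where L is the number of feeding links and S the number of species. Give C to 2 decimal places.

The web has S = 11 species and L = 15 feeding links.
C = L / S² = 15 / 121 = 0.1240 ≈ 0.12.

C = 0.12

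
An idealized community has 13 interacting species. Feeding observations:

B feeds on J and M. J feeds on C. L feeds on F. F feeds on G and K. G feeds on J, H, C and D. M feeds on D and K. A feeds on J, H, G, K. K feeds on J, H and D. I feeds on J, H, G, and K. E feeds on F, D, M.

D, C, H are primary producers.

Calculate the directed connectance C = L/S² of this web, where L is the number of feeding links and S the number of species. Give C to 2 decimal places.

The web has S = 13 species and L = 26 feeding links.
C = L / S² = 26 / 169 = 0.1538 ≈ 0.15.

C = 0.15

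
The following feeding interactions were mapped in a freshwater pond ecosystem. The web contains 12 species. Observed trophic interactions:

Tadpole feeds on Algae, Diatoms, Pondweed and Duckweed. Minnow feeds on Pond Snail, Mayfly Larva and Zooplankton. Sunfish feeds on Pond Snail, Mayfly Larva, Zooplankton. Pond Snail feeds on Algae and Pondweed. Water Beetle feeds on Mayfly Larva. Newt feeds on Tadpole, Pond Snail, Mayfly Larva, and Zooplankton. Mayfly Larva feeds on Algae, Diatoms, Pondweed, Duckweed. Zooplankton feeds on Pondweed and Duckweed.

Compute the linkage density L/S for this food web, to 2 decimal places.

There are L = 23 links among S = 12 species.
L/S = 23/12 = 1.9167 ≈ 1.92.

L/S = 1.92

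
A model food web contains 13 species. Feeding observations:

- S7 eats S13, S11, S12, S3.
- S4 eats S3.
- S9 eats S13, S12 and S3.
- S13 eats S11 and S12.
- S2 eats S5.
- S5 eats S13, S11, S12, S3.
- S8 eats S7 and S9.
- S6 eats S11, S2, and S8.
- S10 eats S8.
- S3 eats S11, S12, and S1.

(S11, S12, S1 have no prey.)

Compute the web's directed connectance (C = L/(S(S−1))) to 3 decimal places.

C = 0.154

The web has S = 13 species and L = 24 feeding links.
C = L / (S(S−1)) = 24 / 156 = 0.1538 ≈ 0.154.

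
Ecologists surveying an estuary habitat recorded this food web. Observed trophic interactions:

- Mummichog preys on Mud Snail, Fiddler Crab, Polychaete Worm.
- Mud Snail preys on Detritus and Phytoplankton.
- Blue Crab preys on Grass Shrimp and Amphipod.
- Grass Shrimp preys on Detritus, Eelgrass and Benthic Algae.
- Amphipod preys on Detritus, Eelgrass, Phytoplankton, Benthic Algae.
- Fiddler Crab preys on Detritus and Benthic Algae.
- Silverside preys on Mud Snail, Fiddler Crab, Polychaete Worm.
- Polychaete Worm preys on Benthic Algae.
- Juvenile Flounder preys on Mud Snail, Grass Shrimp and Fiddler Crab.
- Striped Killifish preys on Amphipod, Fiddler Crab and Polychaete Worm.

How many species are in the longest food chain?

3 species

One longest chain: Benthic Algae → Polychaete Worm → Silverside.
It has 3 species and 2 links.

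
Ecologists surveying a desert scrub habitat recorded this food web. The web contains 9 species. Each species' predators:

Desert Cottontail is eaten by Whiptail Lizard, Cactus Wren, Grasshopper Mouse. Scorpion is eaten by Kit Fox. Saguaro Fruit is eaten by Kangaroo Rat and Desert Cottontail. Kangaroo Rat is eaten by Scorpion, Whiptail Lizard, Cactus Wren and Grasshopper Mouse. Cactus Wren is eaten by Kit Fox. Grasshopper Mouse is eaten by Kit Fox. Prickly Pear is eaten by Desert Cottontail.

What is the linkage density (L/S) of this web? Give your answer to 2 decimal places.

L/S = 1.44

There are L = 13 links among S = 9 species.
L/S = 13/9 = 1.4444 ≈ 1.44.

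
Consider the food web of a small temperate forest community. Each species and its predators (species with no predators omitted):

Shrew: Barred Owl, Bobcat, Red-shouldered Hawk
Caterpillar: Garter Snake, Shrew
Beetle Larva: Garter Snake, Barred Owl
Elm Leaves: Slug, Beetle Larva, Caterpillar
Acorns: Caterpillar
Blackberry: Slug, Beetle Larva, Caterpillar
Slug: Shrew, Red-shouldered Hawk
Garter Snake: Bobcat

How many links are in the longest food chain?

3 links

One longest chain: Blackberry → Slug → Shrew → Barred Owl.
It has 4 species and 3 links.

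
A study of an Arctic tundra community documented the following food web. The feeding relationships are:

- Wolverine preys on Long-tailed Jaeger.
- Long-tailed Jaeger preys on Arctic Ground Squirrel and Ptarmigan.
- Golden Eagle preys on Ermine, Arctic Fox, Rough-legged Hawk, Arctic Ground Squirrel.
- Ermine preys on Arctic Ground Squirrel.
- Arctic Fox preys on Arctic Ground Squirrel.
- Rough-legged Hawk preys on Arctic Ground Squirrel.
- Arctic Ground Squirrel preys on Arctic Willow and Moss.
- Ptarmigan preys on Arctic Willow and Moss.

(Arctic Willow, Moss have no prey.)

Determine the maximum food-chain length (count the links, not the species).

One longest chain: Arctic Willow → Arctic Ground Squirrel → Ermine → Golden Eagle.
It has 4 species and 3 links.

3 links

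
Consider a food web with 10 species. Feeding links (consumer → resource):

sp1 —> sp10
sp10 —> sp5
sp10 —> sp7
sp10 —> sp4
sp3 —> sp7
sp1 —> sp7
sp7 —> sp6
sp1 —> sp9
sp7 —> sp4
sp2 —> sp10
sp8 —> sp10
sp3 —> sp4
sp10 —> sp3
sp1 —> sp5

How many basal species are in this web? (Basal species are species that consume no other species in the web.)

4

Basal species (no prey listed): sp6, sp4, sp9, sp5.
Count: 4.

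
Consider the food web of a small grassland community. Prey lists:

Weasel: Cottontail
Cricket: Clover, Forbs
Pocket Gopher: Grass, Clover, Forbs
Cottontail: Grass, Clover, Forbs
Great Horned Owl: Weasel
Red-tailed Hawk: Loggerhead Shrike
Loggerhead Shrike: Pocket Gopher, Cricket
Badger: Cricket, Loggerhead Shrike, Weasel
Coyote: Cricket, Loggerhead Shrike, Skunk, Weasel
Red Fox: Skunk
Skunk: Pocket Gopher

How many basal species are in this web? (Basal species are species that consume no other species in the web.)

Basal species (no prey listed): Grass, Clover, Forbs.
Count: 3.

3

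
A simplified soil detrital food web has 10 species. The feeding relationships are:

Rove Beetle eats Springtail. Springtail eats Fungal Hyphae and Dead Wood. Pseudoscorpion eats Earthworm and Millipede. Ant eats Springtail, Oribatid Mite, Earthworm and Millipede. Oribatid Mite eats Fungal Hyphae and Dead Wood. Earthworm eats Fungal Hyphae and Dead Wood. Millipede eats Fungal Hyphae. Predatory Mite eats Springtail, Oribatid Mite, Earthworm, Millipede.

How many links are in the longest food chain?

One longest chain: Dead Wood → Springtail → Rove Beetle.
It has 3 species and 2 links.

2 links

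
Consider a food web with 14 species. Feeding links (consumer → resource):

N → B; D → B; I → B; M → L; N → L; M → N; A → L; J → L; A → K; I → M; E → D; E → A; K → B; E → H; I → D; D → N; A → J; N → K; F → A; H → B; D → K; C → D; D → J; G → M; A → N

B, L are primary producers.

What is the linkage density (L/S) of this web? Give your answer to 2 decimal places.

L/S = 1.79

There are L = 25 links among S = 14 species.
L/S = 25/14 = 1.7857 ≈ 1.79.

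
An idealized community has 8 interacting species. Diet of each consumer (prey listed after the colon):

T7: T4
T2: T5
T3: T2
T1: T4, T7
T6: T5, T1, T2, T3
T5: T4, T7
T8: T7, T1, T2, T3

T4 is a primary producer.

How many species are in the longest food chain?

6 species

One longest chain: T4 → T7 → T5 → T2 → T3 → T6.
It has 6 species and 5 links.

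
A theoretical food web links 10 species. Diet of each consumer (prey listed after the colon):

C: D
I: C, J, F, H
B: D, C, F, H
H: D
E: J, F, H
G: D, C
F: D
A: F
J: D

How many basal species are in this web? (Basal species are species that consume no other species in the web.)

1

Basal species (no prey listed): D.
Count: 1.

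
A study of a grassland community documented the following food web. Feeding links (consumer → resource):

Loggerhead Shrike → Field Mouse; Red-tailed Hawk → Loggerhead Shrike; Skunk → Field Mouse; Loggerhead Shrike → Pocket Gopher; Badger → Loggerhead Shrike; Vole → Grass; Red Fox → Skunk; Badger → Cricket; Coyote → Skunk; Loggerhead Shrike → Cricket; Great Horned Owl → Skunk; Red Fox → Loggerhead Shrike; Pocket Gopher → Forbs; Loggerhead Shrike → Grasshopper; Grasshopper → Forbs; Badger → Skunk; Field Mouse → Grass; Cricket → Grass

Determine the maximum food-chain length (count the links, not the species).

One longest chain: Grass → Field Mouse → Skunk → Coyote.
It has 4 species and 3 links.

3 links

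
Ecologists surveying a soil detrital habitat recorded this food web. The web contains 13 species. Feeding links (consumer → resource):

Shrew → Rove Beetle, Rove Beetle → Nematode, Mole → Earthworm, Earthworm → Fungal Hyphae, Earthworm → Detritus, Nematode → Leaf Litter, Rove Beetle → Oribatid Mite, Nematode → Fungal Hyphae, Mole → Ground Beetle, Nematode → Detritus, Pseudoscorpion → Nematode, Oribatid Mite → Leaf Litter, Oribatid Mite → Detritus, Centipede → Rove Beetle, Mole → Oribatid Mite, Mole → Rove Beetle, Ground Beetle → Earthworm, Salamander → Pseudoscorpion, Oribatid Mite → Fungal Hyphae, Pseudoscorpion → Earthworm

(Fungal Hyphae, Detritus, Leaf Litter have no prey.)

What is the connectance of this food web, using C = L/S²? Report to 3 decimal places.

The web has S = 13 species and L = 20 feeding links.
C = L / S² = 20 / 169 = 0.1183 ≈ 0.118.

C = 0.118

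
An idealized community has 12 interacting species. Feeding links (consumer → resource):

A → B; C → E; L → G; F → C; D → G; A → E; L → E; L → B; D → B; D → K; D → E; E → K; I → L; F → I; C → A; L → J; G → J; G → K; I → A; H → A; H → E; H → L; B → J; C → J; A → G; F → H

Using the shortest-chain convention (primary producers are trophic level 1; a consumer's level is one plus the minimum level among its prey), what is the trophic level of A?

K is a producer → level 1.
G eats K → level 2.
A eats G → level 3.
No prey of A is below level 2, so 3 is the minimum.

Trophic level 3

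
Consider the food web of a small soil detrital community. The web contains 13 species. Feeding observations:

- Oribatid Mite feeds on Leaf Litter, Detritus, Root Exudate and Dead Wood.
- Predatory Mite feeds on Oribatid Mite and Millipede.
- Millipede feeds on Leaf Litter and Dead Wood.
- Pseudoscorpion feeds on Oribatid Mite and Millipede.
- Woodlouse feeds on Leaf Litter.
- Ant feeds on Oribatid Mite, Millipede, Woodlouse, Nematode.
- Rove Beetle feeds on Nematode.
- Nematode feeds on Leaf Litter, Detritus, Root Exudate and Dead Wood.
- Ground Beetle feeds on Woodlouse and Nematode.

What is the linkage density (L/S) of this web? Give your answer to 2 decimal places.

There are L = 22 links among S = 13 species.
L/S = 22/13 = 1.6923 ≈ 1.69.

L/S = 1.69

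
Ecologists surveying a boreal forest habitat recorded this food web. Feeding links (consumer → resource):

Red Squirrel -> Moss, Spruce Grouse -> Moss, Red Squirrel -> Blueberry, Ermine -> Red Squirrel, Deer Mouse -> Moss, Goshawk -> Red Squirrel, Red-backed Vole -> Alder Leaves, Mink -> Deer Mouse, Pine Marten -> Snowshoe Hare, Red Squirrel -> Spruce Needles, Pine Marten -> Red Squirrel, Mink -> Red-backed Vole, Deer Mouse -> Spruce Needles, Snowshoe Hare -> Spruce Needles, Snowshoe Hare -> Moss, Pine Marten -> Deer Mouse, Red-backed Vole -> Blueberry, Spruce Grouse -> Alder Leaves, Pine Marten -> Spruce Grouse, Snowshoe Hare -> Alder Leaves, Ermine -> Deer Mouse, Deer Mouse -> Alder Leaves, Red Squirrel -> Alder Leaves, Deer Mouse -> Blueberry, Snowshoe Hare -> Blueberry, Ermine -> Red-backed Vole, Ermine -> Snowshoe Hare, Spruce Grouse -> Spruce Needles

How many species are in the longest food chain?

One longest chain: Alder Leaves → Red Squirrel → Pine Marten.
It has 3 species and 2 links.

3 species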